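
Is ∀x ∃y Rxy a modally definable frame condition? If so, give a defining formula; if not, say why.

This is a Sahlqvist condition; the D axiom □q → ◇q defines it.

Yes, by □q → ◇q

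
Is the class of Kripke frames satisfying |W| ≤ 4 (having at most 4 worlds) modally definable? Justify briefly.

No — not modally definable

If a class were modally definable it would be closed under disjoint unions (Goldblatt–Thomason).
Any modal formula valid on each of 5 disjoint one-world frames is valid on their disjoint union (validity is preserved under disjoint unions). Each one-world frame has |W|=1≤4, but the union has |W|=5.
Hence having at most 4 worlds is not modally definable.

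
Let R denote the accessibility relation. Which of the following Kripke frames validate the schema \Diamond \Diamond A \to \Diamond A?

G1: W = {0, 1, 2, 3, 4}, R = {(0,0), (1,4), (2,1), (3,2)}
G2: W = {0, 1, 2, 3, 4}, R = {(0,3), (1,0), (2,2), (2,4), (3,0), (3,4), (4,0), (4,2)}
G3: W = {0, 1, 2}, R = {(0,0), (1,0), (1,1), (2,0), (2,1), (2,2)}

Frame correspondent (Sahlqvist): \forall x \forall y \forall z (Rxy \wedge Ryz \to Rxz) — i.e. transitivity.
G1: fails — R21 and R14 but not R24.
G2: fails — R10 and R03 but not R13.
G3: condition met.

G3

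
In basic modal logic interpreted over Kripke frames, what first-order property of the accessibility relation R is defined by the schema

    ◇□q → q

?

This is frame-equivalent to q → □◇q (substitute ¬q for q and contrapose).
Suppose q→□◇q is valid. Take Rxy and set V(q)={x}. Then q at x, so □◇q at x, so ◇q at y, so some z with Ryz has q; z=x, i.e. Ryx.
The converse is a direct semantic check.
Frame condition: ∀x ∀y (Rxy → Ryx).

symmetry: ∀x ∀y (Rxy → Ryx)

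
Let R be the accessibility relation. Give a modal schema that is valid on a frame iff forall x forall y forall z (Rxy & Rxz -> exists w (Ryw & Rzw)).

◇□p → □◇p

This is convergence; the standard corresponding axiom is .2: ◇□p → □◇p.
Suppose ◇□p→□◇p is valid. Take Rxy, Rxz and set V(p)={w : Ryw}. Then □p at y so ◇□p at x, so □◇p at x, so ◇p at z, giving w with Rzw and Ryw.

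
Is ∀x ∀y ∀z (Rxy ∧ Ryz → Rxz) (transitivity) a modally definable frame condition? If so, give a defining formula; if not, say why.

Yes — defined by □r → □□r

This is a Sahlqvist condition; the 4 axiom □r → □□r defines it.
Suppose □r→□□r is valid. Take Rxy, Ryz and set V(r)={w : Rxw}. Then □r at x, so □□r at x, so □r at y, so r at z, i.e. Rxz.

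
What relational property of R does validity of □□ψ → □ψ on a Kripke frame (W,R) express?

density

Suppose □□ψ→□ψ is valid. Take Rxy and set V(ψ)={w : xR²w}. Then □□ψ at x, so □ψ at x, so ψ at y, i.e. ∃z(Rxz∧Rzy).
Conversely, any frame satisfying ∀x ∀y (Rxy → ∃z (Rxz ∧ Rzy)) validates the schema.
Frame condition: ∀x ∀y (Rxy → ∃z (Rxz ∧ Rzy)).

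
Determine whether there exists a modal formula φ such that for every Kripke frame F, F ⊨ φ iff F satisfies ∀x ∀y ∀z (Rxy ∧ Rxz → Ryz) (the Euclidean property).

Definable; ◇q → □◇q defines it

This is a Sahlqvist condition; the 5 axiom ◇q → □◇q defines it.
Suppose ◇q→□◇q is valid. Take Rxy, Rxz and set V(q)={y}. Then ◇q at x, so □◇q at x, so ◇q at z, so some w with Rzw has q; w=y, i.e. Rzy. By symmetry of the argument, Ryz.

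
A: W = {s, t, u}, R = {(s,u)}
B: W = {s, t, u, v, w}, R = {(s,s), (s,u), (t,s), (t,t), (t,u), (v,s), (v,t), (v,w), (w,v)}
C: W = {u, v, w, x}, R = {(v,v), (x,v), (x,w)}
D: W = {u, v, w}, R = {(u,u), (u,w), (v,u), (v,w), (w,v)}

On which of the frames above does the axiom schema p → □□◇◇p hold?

A

Frame correspondent (Sahlqvist): ∀x ∀z (xR²z → ∃w (x = w ∧ zR²w)) — i.e. a generalized confluence (Geach) condition.
A: ✓.
B: fails — sR²u but no w* with s=w* and uR²w*.
C: fails — xR²v but no t with x=t and vR²t.
D: fails — vR²w but no t with v=t and wR²t.
Valid on: A.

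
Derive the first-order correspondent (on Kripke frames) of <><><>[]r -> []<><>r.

This is a Sahlqvist (Geach-type) schema ◇^3□^1r → □^1◇^2r.
First-order correspondent: forall x forall y forall z ((x R^3 y & xRz) -> exists w (yRw & z R^2 w)).

forall x forall y forall z ((x R^3 y & xRz) -> exists w (yRw & z R^2 w))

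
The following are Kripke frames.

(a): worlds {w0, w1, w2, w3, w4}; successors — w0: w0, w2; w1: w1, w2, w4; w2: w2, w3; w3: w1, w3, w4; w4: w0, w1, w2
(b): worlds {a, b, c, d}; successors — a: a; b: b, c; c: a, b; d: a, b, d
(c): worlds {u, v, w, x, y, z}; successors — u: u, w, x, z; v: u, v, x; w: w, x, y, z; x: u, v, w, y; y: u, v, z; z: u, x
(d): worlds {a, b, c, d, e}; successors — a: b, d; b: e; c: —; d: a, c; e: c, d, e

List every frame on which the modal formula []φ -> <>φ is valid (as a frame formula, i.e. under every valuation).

The schema corresponds to seriality: forall x exists y Rxy.
(a): holds.
(b): holds.
(c): holds.
(d): fails — world c has no successor.

(a), (b), (c)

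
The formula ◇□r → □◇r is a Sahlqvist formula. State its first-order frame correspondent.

This schema is the .2 axiom.
Its frame correspondent is convergence — ∀x ∀y ∀z (Rxy ∧ Rxz → ∃w (Ryw ∧ Rzw)).

convergence: ∀x ∀y ∀z (Rxy ∧ Rxz → ∃w (Ryw ∧ Rzw))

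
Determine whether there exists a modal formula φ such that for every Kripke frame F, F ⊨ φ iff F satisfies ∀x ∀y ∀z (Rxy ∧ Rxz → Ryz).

This is a Sahlqvist condition; the 5 axiom ◇p → □◇p defines it.
Suppose ◇p→□◇p is valid. Take Rxy, Rxz and set V(p)={y}. Then ◇p at x, so □◇p at x, so ◇p at z, so some w with Rzw has p; w=y, i.e. Rzy. By symmetry of the argument, Ryz.

Yes, by ◇p → □◇p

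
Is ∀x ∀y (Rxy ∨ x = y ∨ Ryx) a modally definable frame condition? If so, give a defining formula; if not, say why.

Modal frame validity is preserved under disjoint unions.
Take 4 disjoint single-world reflexive frames: each is trivially connected, but their disjoint union has 4 worlds with no edge between distinct components, so it is not connected.
So no modal formula (or set of formulas) defines exactly the connected frames.

Not definable by any modal formula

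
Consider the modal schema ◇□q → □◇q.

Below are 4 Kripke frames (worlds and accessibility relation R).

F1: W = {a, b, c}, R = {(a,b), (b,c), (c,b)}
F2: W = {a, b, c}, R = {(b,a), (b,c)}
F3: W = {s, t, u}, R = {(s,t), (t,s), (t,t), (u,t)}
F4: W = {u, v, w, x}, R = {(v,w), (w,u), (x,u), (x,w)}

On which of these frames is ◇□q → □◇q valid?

The schema corresponds to convergence: ∀x ∀y ∀z (Rxy ∧ Rxz → ∃w (Ryw ∧ Rzw)).
F1: satisfies the condition.
F2: fails — Rba and Rba but a and a have no common successor.
F3: satisfies the condition.
F4: fails — Rwu and Rwu but u and u have no common successor.
Valid on: F1, F3.

F1, F3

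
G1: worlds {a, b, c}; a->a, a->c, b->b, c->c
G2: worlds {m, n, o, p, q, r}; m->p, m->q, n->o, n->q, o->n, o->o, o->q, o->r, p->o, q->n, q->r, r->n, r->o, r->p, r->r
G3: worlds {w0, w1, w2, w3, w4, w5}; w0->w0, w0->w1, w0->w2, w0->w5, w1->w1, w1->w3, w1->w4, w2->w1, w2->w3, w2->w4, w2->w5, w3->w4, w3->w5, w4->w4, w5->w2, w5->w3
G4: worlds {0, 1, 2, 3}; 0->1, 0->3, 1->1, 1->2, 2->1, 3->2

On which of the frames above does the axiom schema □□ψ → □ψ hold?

G1

Frame correspondent (Sahlqvist): ∀x ∀y (Rxy → ∃z (Rxz ∧ Rzy)) — i.e. density.
G1: ✓.
G2: fails — Rmq but no z with Rmz and Rzq.
G3: fails — Rw3w5 but no z with Rw3z and Rzw5.
G4: fails — R32 but no z with R3z and Rz2.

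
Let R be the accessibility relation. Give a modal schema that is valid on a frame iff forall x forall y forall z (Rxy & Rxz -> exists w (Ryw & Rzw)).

The condition is convergence. The .2 schema ◇□q → □◇q defines it.

◇□q → □◇q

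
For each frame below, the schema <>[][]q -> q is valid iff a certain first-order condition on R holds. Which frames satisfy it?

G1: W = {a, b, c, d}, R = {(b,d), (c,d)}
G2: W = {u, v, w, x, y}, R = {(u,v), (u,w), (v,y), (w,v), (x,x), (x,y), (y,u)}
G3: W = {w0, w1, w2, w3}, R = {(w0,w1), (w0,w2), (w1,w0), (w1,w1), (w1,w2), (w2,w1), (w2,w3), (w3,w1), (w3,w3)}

G3

The schema corresponds to a generalized confluence (Geach) condition: forall x forall y (xRy -> exists w (y R^2 w & x = w)).
G1: fails — bRd but no w with dR²w and b=w.
G2: fails — uRw but no t with wR²t and u=t.
G3: satisfies the condition.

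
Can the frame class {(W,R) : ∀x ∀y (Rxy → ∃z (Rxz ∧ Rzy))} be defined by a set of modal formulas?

The condition is density. A defining modal formula is □□q → □q.
Suppose □□q→□q is valid. Take Rxy and set V(q)={w : xR²w}. Then □□q at x, so □q at x, so q at y, i.e. ∃z(Rxz∧Rzy).

Yes, by □□q → □q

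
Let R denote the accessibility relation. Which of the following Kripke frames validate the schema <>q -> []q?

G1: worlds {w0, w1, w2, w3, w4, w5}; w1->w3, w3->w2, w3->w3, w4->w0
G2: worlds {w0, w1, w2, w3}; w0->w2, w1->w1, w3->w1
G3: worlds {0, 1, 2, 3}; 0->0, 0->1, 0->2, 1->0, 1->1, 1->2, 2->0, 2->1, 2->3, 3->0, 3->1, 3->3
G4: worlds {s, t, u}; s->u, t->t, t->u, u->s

Frame correspondent (Sahlqvist): forall x forall y forall z (Rxy & Rxz -> y = z) — i.e. partial functionality.
G1: fails — w3 sees both w2 and w3.
G2: holds.
G3: fails — 0 sees both 0 and 1.
G4: fails — t sees both t and u.
Valid on: G2.

G2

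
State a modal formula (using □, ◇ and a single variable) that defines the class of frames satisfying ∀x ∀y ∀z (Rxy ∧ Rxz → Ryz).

The condition is the Euclidean property. The 5 schema ◇ψ → □◇ψ defines it.
Suppose ◇ψ→□◇ψ is valid. Take Rxy, Rxz and set V(ψ)={y}. Then ◇ψ at x, so □◇ψ at x, so ◇ψ at z, so some w with Rzw has ψ; w=y, i.e. Rzy. By symmetry of the argument, Ryz.

◇ψ → □◇ψ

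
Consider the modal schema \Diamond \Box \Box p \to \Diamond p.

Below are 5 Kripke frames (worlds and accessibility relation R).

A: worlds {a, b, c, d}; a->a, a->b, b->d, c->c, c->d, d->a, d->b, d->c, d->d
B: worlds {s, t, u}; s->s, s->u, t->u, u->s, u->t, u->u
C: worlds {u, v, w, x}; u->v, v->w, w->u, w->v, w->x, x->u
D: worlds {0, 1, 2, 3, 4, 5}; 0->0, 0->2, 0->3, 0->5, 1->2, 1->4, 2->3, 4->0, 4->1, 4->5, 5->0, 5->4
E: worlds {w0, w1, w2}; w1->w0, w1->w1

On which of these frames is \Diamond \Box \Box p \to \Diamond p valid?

A, B

This is the axiom for a generalized confluence (Geach) condition; its first-order frame correspondent is \forall x \forall y (xRy \to \exists w (y R^2 w \wedge xRw)).
A: ✓.
B: ✓.
C: fails — wRu but no t with uR²t and wRt.
D: fails — 0R2 but no w with 2R²w and 0Rw.
E: fails — w1Rw0 but no w with w0R²w and w1Rw.
Valid on: A, B.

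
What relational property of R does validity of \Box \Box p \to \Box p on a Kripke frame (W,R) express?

density

Suppose □□p→□p is valid. Take Rxy and set V(p)={w : xR²w}. Then □□p at x, so □p at x, so p at y, i.e. ∃z(Rxz∧Rzy).
Conversely, any frame satisfying \forall x \forall y (Rxy \to \exists z (Rxz \wedge Rzy)) validates the schema.
So the correspondent is density.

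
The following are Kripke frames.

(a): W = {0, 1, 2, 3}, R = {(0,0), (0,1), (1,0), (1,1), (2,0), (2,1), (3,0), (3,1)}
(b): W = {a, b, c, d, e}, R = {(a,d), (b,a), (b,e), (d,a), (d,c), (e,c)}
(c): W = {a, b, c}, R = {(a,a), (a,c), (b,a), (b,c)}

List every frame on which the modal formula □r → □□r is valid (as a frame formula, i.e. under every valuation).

The schema corresponds to transitivity: ∀x ∀y ∀z (Rxy ∧ Ryz → Rxz).
(a): holds.
(b): fails — Rba and Rad but not Rbd.
(c): holds.
Valid on: (a), (c).

(a), (c)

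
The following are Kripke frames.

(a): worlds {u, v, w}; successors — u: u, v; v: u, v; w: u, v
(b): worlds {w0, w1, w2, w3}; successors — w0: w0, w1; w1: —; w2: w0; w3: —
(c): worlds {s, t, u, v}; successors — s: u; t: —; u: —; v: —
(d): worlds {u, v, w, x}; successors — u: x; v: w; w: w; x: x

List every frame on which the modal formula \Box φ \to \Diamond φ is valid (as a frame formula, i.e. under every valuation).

Frame correspondent (Sahlqvist): \forall x \exists y Rxy — i.e. seriality.
(a): ✓.
(b): fails — world w1 has no successor.
(c): fails — world t has no successor.
(d): ✓.

(a), (d)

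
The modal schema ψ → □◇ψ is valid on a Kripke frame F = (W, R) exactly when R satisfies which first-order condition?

Suppose ψ→□◇ψ is valid. Take Rxy and set V(ψ)={x}. Then ψ at x, so □◇ψ at x, so ◇ψ at y, so some z with Ryz has ψ; z=x, i.e. Ryx.

symmetry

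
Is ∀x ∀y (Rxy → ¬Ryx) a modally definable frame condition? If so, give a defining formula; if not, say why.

Not definable by any modal formula

Any modally definable frame class is closed under surjective bounded morphisms.
The 5-cycle (worlds 0,1,2,3,4 with 0→1→2→3→4→0) is asymmetric. Mapping every world to a single reflexive point • is a surjective bounded morphism, and the reflexive point is not asymmetric (R•• but asymmetry requires ¬R••).
So the class is not modally definable.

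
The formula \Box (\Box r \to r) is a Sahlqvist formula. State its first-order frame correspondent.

Shift-reflexivity

Suppose □(□r→r) is valid. Take Rxy and set V(r)={w : Ryw}. Then at y, □r holds; since □(□r→r) at x, □r→r at y, so r at y, i.e. Ryy.
Conversely, on a frame with shift-reflexivity the schema holds at every world under every valuation.
Frame condition: \forall x \forall y (Rxy \to Ryy).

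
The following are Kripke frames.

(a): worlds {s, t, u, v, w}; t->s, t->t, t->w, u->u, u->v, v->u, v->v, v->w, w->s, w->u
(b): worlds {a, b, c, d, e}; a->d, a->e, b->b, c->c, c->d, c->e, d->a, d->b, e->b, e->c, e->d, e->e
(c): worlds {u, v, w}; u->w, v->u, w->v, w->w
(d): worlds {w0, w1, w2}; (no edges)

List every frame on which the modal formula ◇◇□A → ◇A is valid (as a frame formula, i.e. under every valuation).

(d)

Frame correspondent (Sahlqvist): ∀x ∀y (xR²y → ∃w (yRw ∧ xRw)) — i.e. a generalized confluence (Geach) condition.
(a): fails — tR²s but no w* with sRw* and tRw*.
(b): fails — aR²b but no w with bRw and aRw.
(c): fails — uR²v but no t with vRt and uRt.
(d): ✓.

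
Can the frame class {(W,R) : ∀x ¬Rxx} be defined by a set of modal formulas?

Not definable by any modal formula

Modal frame validity is preserved under surjective bounded morphisms.
The 3-cycle (worlds 0,1,2 with 0→1→2→0) is irreflexive, and the map sending every world to a single reflexive point • is a surjective bounded morphism (forth: every edge maps to (•,•); back: every world has a successor). So any modal formula valid on the 3-cycle is also valid on the reflexive point, which is not irreflexive.
Hence irreflexivity is not modally definable.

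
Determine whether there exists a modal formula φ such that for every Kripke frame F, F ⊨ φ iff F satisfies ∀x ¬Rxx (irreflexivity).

Not definable by any modal formula

If a class were modally definable it would be closed under surjective bounded morphisms (Goldblatt–Thomason).
The 5-cycle (worlds w0,w1,w2,w3,w4 with w0→w1→w2→w3→w4→w0) is irreflexive, and the map sending every world to a single reflexive point • is a surjective bounded morphism (forth: every edge maps to (•,•); back: every world has a successor). So any modal formula valid on the 5-cycle is also valid on the reflexive point, which is not irreflexive.
Hence irreflexivity is not modally definable.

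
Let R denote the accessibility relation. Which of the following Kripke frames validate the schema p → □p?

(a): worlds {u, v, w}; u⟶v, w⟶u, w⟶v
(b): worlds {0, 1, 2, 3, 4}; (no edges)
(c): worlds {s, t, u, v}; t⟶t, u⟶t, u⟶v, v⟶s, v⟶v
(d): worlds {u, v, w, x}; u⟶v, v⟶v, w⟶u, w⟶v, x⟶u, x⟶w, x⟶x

(b)

Frame correspondent (Sahlqvist): ∀x ∀z (xRz → ∃w (x = w ∧ z = w)) — i.e. a generalized confluence (Geach) condition.
(a): fails — uRv but u ≠ v.
(b): ✓.
(c): fails — uRt but u ≠ t.
(d): fails — uRv but u ≠ v.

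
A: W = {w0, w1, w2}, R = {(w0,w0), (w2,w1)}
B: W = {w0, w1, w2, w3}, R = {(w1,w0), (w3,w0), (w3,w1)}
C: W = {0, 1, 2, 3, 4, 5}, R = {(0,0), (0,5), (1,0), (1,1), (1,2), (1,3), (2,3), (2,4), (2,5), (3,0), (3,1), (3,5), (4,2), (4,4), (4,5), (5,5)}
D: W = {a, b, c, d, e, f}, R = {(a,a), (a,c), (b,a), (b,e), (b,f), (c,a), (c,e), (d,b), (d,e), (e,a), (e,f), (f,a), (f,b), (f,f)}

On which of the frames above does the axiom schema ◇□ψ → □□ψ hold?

Frame correspondent (Sahlqvist): ∀x ∀y ∀z ((xRy ∧ xR²z) → ∃w (yRw ∧ z = w)) — i.e. a generalized confluence (Geach) condition.
A: holds.
B: fails — w3Rw0, w3R²w0 but no w with w0Rw and w0=w.
C: fails — 0R5, 0R²0 but no w with 5Rw and 0=w.
D: fails — aRa, aR²e but no w with aRw and e=w.
Valid on: A.

A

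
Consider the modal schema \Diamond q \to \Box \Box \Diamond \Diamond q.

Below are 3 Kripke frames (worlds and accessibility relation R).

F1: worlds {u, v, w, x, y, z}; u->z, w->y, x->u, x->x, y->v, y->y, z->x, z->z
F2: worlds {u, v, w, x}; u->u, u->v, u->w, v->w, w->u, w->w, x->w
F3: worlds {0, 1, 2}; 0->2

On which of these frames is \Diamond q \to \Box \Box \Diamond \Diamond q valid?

This is the axiom for a generalized confluence (Geach) condition; its first-order frame correspondent is \forall x \forall y \forall z ((xRy \wedge x R^2 z) \to \exists w (y = w \wedge z R^2 w)).
F1: fails — wRy, wR²v but no t with y=t and vR²t.
F2: fails — uRv, uR²v but no t with v=t and vR²t.
F3: ✓.
Valid on: F3.

F3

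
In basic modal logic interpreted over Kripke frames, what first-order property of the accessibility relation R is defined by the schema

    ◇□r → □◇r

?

Suppose ◇□r→□◇r is valid. Take Rxy, Rxz and set V(r)={w : Ryw}. Then □r at y so ◇□r at x, so □◇r at x, so ◇r at z, giving w with Rzw and Ryw.

convergence: ∀x ∀y ∀z (Rxy ∧ Rxz → ∃w (Ryw ∧ Rzw))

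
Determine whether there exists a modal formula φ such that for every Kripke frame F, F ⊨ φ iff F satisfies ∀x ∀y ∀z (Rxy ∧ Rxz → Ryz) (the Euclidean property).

Yes — defined by ◇r → □◇r

The condition is the Euclidean property. A defining modal formula is ◇r → □◇r.
Suppose ◇r→□◇r is valid. Take Rxy, Rxz and set V(r)={y}. Then ◇r at x, so □◇r at x, so ◇r at z, so some w with Rzw has r; w=y, i.e. Rzy. By symmetry of the argument, Ryz.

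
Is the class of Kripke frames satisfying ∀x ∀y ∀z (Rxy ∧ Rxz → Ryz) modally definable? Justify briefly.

Definable; ◇p → □◇p defines it

The condition is the Euclidean property. A defining modal formula is ◇p → □◇p.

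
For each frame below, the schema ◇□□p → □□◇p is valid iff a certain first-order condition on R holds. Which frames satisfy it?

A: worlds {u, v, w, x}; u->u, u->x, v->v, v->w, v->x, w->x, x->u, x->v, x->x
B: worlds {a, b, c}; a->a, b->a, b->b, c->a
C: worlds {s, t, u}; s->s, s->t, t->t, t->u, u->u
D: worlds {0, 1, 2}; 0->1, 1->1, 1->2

A, B, C

This is the axiom for a generalized confluence (Geach) condition; its first-order frame correspondent is ∀x ∀y ∀z ((xRy ∧ xR²z) → ∃w (yR²w ∧ zRw)).
A: ✓.
B: ✓.
C: ✓.
D: fails — 0R1, 0R²2 but no w with 1R²w and 2Rw.
Valid on: A, B, C.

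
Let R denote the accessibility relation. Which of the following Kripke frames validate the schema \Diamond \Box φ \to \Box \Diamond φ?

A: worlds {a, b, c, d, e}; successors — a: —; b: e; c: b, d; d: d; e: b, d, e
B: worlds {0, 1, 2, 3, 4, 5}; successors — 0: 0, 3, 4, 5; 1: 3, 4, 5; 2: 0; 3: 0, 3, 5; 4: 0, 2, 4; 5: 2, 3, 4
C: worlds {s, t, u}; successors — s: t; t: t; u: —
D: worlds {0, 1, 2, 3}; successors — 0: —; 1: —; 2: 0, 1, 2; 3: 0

B, C

The schema corresponds to convergence: \forall x \forall y \forall z (Rxy \wedge Rxz \to \exists w (Ryw \wedge Rzw)).
A: fails — Rcd and Rcb but d and b have no common successor.
B: ✓.
C: ✓.
D: fails — R22 and R20 but 2 and 0 have no common successor.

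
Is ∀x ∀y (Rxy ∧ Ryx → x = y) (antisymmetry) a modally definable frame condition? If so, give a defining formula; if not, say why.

If a class were modally definable it would be closed under surjective bounded morphisms (Goldblatt–Thomason).
The 6-cycle (worlds 0,1,2,3,4,5 with 0→1→2→3→4→5→0) is antisymmetric. Sending even-indexed worlds to a and odd-indexed worlds to b is a surjective bounded morphism onto the two-world frame with a↔b, which is not antisymmetric.
Hence antisymmetry is not modally definable.

Not modally definable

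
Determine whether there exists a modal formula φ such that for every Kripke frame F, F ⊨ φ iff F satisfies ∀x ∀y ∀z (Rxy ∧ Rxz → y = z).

The condition is partial functionality. A defining modal formula is ◇q → □q.
Suppose ◇q→□q is valid. Take Rxy, Rxz and set V(q)={y}. Then ◇q at x, so □q at x, so q at z, i.e. z=y.

Definable; ◇q → □q defines it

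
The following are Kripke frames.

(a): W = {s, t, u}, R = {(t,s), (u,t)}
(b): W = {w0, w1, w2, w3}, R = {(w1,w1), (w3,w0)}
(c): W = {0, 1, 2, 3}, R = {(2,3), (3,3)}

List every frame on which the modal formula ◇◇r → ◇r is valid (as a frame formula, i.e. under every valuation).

(b), (c)

The schema corresponds to a generalized confluence (Geach) condition: ∀x ∀y (xR²y → ∃w (y = w ∧ xRw)).
(a): fails — uR²s but no w with s=w and uRw.
(b): holds.
(c): holds.
Valid on: (b), (c).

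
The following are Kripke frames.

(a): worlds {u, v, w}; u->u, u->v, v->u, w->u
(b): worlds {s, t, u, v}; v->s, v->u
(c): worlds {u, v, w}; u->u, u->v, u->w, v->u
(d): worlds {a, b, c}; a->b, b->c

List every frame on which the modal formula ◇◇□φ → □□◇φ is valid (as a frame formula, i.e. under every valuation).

(a), (b)

The schema corresponds to a generalized confluence (Geach) condition: ∀x ∀y ∀z ((xR²y ∧ xR²z) → ∃w (yRw ∧ zRw)).
(a): holds.
(b): holds.
(c): fails — uR²u, uR²w but no t with uRt and wRt.
(d): fails — aR²c, aR²c but no w with cRw and cRw.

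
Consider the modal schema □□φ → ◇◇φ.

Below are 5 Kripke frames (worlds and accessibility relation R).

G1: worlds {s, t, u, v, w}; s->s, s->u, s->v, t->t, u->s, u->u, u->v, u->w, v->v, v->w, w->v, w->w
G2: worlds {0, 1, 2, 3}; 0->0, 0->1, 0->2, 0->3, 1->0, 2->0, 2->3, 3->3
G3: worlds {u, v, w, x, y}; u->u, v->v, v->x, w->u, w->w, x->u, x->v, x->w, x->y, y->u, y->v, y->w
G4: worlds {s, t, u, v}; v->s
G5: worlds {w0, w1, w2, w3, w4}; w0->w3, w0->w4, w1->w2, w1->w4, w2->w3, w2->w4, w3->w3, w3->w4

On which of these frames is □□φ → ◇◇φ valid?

G1, G2, G3

Frame correspondent (Sahlqvist): ∀x ∃w (xR²w ∧ xR²w) — i.e. a generalized confluence (Geach) condition.
G1: satisfies the condition.
G2: satisfies the condition.
G3: satisfies the condition.
G4: fails — at s but no w with sR²w and sR²w.
G5: fails — at w4 but no w with w4R²w and w4R²w.
Valid on: G1, G2, G3.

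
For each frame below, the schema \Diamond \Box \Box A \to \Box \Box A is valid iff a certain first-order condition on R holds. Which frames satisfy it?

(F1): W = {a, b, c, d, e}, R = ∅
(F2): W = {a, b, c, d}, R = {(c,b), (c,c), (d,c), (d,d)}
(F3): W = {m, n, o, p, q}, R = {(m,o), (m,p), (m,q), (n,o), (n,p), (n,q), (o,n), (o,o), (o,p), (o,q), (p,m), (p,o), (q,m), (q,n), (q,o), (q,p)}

The schema corresponds to a generalized confluence (Geach) condition: \forall x \forall y \forall z ((xRy \wedge x R^2 z) \to \exists w (y R^2 w \wedge z = w)).
(F1): condition met.
(F2): fails — cRb, cR²b but no w with bR²w and b=w.
(F3): fails — mRp, mR²m but no w with pR²w and m=w.

(F1)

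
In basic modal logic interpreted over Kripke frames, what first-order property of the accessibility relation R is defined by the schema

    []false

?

□⊥ is valid iff no world has any successor (otherwise □⊥ fails at any world with one).
Conversely, on a frame with emptiness of R the schema holds at every world under every valuation.
Frame condition: forall x forall y ~Rxy.

Emptiness of R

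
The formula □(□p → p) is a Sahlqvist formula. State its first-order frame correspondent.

This schema is the T□ axiom.
It corresponds to shift-reflexivity: ∀x ∀y (Rxy → Ryy).

Shift-reflexivity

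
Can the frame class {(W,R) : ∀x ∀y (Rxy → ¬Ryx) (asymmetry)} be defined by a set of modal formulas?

Modal frame validity is preserved under surjective bounded morphisms.
The 4-cycle (worlds a,b,c,d with a→b→c→d→a) is asymmetric. Mapping every world to a single reflexive point • is a surjective bounded morphism, and the reflexive point is not asymmetric (R•• but asymmetry requires ¬R••).
So the class is not modally definable.

No — not modally definable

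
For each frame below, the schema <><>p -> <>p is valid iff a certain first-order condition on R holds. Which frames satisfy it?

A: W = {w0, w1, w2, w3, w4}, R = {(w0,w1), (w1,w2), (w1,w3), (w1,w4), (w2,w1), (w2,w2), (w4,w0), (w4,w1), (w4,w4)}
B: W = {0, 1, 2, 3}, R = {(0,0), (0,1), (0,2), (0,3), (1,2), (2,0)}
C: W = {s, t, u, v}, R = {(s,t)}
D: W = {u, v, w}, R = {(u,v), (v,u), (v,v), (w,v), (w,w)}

C

Frame correspondent (Sahlqvist): forall x forall y forall z (Rxy & Ryz -> Rxz) — i.e. transitivity.
A: fails — Rw1w2 and Rw2w1 but not Rw1w1.
B: fails — R12 and R20 but not R10.
C: ✓.
D: fails — Ruv and Rvu but not Ruu.
Valid on: C.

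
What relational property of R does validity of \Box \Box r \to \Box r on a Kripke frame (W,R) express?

Suppose □□r→□r is valid. Take Rxy and set V(r)={w : xR²w}. Then □□r at x, so □r at x, so r at y, i.e. ∃z(Rxz∧Rzy).
The converse is a direct semantic check.
So the correspondent is density.

Density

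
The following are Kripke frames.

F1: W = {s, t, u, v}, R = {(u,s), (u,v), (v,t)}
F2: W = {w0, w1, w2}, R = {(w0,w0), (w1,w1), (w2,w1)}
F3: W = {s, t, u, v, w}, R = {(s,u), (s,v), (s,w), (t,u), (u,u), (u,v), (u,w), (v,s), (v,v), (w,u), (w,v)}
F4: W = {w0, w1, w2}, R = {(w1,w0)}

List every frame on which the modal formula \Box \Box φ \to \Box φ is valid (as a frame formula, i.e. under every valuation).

F2, F3

This is the axiom for density; its first-order frame correspondent is \forall x \forall y (Rxy \to \exists z (Rxz \wedge Rzy)).
F1: fails — Rus but no z with Ruz and Rzs.
F2: satisfies the condition.
F3: satisfies the condition.
F4: fails — Rw1w0 but no z with Rw1z and Rzw0.
Valid on: F2, F3.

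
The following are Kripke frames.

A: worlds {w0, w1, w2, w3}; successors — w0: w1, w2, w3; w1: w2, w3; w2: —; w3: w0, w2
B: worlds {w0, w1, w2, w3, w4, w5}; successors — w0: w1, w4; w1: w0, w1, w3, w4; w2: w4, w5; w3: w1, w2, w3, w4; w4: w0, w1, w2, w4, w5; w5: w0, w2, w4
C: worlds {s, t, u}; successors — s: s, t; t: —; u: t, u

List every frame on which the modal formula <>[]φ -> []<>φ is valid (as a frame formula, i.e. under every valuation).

B

Frame correspondent (Sahlqvist): forall x forall y forall z (Rxy & Rxz -> exists w (Ryw & Rzw)) — i.e. convergence.
A: fails — Rw0w1 and Rw0w2 but w1 and w2 have no common successor.
B: condition met.
C: fails — Rss and Rst but s and t have no common successor.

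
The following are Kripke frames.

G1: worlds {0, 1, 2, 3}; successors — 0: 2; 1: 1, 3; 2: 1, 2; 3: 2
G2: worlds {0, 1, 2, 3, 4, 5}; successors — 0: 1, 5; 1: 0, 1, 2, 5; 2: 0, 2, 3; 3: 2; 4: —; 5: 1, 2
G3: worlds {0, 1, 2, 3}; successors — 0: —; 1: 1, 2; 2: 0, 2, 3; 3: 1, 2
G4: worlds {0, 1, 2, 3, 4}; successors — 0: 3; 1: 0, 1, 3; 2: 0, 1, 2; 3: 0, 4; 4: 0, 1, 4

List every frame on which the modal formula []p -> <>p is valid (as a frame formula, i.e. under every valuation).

The schema corresponds to seriality: forall x exists y Rxy.
G1: holds.
G2: fails — world 4 has no successor.
G3: fails — world 0 has no successor.
G4: holds.
Valid on: G1, G4.

G1, G4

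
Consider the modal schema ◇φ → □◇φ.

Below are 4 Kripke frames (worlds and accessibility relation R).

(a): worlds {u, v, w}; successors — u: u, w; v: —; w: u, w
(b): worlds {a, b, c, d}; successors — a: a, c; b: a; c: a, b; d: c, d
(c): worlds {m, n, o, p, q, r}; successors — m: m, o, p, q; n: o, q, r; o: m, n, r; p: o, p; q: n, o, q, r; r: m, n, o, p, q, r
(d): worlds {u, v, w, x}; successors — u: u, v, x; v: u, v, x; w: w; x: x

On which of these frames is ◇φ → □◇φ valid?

This is the axiom for the Euclidean property; its first-order frame correspondent is ∀x ∀y ∀z (Rxy ∧ Rxz → Ryz).
(a): condition met.
(b): fails — Rac and Rac but not Rcc.
(c): fails — Rmp and Rmm but not Rpm.
(d): fails — Rux and Ruv but not Rxv.

(a)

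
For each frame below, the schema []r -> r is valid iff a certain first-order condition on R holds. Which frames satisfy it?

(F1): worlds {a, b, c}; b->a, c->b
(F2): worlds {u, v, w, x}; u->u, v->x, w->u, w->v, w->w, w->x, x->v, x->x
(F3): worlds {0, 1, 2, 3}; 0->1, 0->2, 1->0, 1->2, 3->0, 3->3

none

The schema corresponds to reflexivity: forall x Rxx.
(F1): fails — world a does not see itself.
(F2): fails — world v does not see itself.
(F3): fails — world 0 does not see itself.
Valid on no frame.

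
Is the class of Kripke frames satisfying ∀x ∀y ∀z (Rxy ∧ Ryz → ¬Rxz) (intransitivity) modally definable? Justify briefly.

Any modally definable frame class is closed under surjective bounded morphisms.
The 3-cycle (worlds 0,1,2 with 0→1→2→0) is intransitive. Mapping every world to a single reflexive point • is a surjective bounded morphism; the reflexive point is not intransitive (R••∧R•• but R••).
So no modal formula (or set of formulas) defines exactly the intransitive frames.

No — not modally definable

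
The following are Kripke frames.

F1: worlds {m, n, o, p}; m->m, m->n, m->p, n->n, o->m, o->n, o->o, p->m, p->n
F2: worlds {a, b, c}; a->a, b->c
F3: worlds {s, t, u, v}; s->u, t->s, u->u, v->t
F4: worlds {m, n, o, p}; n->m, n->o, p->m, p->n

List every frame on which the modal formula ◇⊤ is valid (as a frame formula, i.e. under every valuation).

Frame correspondent (Sahlqvist): ∀x ∃y Rxy — i.e. seriality.
F1: holds.
F2: fails — world c has no successor.
F3: holds.
F4: fails — world m has no successor.

F1, F3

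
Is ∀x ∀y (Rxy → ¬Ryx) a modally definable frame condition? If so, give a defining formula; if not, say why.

Modal frame validity is preserved under surjective bounded morphisms.
The 5-cycle (worlds a,b,c,d,e with a→b→c→d→e→a) is asymmetric. Mapping every world to a single reflexive point • is a surjective bounded morphism, and the reflexive point is not asymmetric (R•• but asymmetry requires ¬R••).
Hence asymmetry is not modally definable.

Not definable by any modal formula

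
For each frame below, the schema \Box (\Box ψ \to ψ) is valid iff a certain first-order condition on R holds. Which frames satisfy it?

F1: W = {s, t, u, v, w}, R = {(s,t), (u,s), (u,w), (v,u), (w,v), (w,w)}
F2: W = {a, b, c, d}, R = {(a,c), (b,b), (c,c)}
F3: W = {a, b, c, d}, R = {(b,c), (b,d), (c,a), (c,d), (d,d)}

The schema corresponds to shift-reflexivity: \forall x \forall y (Rxy \to Ryy).
F1: fails — Rus but not Rss.
F2: satisfies the condition.
F3: fails — Rbc but not Rcc.
Valid on: F2.

F2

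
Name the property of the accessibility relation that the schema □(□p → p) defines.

Suppose □(□p→p) is valid. Take Rxy and set V(p)={w : Ryw}. Then at y, □p holds; since □(□p→p) at x, □p→p at y, so p at y, i.e. Ryy.
Conversely, any frame satisfying ∀x ∀y (Rxy → Ryy) validates the schema.
So the correspondent is shift-reflexivity.

shift-reflexivity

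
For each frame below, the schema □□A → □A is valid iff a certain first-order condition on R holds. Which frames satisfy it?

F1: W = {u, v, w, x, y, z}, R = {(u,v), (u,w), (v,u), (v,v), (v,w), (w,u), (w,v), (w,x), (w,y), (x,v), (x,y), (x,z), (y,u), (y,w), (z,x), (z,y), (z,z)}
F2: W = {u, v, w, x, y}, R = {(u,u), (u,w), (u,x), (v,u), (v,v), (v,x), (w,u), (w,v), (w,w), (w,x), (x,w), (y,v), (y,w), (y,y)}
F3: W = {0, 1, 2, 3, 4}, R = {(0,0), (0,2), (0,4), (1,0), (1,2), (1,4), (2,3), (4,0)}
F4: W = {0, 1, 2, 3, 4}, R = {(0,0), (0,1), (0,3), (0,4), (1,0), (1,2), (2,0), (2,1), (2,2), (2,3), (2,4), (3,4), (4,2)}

F2

The schema corresponds to density: ∀x ∀y (Rxy → ∃z (Rxz ∧ Rzy)).
F1: fails — Rwx but no t with Rwt and Rtx.
F2: condition met.
F3: fails — R23 but no z with R2z and Rz3.
F4: fails — R34 but no z with R3z and Rz4.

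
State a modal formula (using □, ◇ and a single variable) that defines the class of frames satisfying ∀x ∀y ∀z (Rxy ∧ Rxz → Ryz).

The condition is the Euclidean property. The 5 schema ◇r → □◇r defines it.
Suppose ◇r→□◇r is valid. Take Rxy, Rxz and set V(r)={y}. Then ◇r at x, so □◇r at x, so ◇r at z, so some w with Rzw has r; w=y, i.e. Rzy. By symmetry of the argument, Ryz.

◇r → □◇r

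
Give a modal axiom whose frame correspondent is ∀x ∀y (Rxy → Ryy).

The condition is shift-reflexivity. The T□ schema □(□q → q) defines it.
Suppose □(□q→q) is valid. Take Rxy and set V(q)={w : Ryw}. Then at y, □q holds; since □(□q→q) at x, □q→q at y, so q at y, i.e. Ryy.

□(□q → q)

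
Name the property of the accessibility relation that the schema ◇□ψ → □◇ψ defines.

Suppose ◇□ψ→□◇ψ is valid. Take Rxy, Rxz and set V(ψ)={w : Ryw}. Then □ψ at y so ◇□ψ at x, so □◇ψ at x, so ◇ψ at z, giving w with Rzw and Ryw.
Conversely, on a frame with convergence the schema holds at every world under every valuation.
So the correspondent is convergence.

convergence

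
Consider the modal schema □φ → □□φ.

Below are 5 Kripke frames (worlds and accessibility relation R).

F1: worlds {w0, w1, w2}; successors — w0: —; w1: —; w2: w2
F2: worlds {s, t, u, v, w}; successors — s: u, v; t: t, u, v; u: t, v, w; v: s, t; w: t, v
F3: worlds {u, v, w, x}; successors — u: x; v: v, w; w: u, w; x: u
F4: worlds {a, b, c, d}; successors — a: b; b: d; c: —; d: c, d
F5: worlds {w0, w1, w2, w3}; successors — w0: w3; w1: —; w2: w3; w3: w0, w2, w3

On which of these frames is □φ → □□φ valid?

F1

This is the axiom for transitivity; its first-order frame correspondent is ∀x ∀y ∀z (Rxy ∧ Ryz → Rxz).
F1: condition met.
F2: fails — Ruv and Rvs but not Rus.
F3: fails — Rwu and Rux but not Rwx.
F4: fails — Rab and Rbd but not Rad.
F5: fails — Rw0w3 and Rw3w2 but not Rw0w2.
Valid on: F1.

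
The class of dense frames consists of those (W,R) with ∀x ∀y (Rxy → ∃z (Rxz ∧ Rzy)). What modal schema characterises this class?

A defining formula is □□p → □p (the C4 axiom).
Suppose □□p→□p is valid. Take Rxy and set V(p)={w : xR²w}. Then □□p at x, so □p at x, so p at y, i.e. ∃z(Rxz∧Rzy).

□□p → □p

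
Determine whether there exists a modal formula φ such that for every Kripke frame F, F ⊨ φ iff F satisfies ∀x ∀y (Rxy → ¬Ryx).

No

Modal frame validity is preserved under surjective bounded morphisms.
The 4-cycle (worlds w0,w1,w2,w3 with w0→w1→w2→w3→w0) is asymmetric. Mapping every world to a single reflexive point • is a surjective bounded morphism, and the reflexive point is not asymmetric (R•• but asymmetry requires ¬R••).
Hence asymmetry is not modally definable.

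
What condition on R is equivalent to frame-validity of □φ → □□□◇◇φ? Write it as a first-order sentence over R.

∀x ∀z (xR³z → ∃w (xRw ∧ zR²w))

This is a Sahlqvist (Geach-type) schema ◇^0□^1φ → □^3◇^2φ.
Minimal-valuation argument: fix x; take any y with xR^0y and any z with xR^3z. Set V(φ) to the set of worlds R-reachable from y in exactly 1 step. Then □^1φ holds at y, so the antecedent holds at x; validity forces ◇^2φ at z, giving a w with zR^2w and yR^1w.
First-order correspondent: ∀x ∀z (xR³z → ∃w (xRw ∧ zR²w)).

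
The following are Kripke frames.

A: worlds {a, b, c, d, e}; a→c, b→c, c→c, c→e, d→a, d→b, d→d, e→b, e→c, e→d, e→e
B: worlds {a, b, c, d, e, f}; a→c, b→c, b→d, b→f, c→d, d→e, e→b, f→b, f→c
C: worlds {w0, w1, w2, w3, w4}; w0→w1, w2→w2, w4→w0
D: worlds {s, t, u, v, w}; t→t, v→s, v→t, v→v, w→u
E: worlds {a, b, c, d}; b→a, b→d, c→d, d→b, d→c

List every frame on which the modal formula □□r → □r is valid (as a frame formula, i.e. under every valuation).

This is the axiom for density; its first-order frame correspondent is ∀x ∀y (Rxy → ∃z (Rxz ∧ Rzy)).
A: satisfies the condition.
B: fails — Rcd but no z with Rcz and Rzd.
C: fails — Rw4w0 but no z with Rw4z and Rzw0.
D: fails — Rwu but no z with Rwz and Rzu.
E: fails — Rcd but no z with Rcz and Rzd.
Valid on: A.

A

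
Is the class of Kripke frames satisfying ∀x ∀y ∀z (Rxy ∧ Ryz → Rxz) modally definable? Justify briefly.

Yes: it is transitivity, defined by the 4 schema □r → □□r.
Suppose □r→□□r is valid. Take Rxy, Ryz and set V(r)={w : Rxw}. Then □r at x, so □□r at x, so □r at y, so r at z, i.e. Rxz.

Yes — defined by □r → □□r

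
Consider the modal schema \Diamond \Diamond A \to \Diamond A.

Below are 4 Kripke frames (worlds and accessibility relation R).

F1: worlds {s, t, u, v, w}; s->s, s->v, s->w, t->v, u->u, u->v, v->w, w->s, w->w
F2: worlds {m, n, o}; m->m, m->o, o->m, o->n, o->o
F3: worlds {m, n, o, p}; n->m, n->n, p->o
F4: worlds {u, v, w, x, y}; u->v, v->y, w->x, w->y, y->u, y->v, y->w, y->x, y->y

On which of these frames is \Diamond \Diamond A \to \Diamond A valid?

The schema corresponds to transitivity: \forall x \forall y \forall z (Rxy \wedge Ryz \to Rxz).
F1: fails — Ruv and Rvw but not Ruw.
F2: fails — Rmo and Ron but not Rmn.
F3: holds.
F4: fails — Ruv and Rvy but not Ruy.
Valid on: F3.

F3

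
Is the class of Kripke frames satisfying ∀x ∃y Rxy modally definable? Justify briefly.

Definable; □r → ◇r defines it

This is a Sahlqvist condition; the D axiom □r → ◇r defines it.
Suppose □r→◇r is valid. At any x set V(r)=W. Then □r at x, so ◇r at x, so x has a successor.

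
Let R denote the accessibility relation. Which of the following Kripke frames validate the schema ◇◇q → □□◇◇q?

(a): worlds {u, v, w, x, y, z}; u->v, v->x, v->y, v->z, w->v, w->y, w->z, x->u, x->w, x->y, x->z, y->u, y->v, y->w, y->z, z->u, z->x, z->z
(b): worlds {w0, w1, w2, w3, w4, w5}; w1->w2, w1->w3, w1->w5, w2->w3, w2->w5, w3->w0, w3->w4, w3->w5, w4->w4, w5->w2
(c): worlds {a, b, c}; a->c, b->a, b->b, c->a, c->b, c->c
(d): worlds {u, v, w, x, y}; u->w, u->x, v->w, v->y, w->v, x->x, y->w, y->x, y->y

(c)

This is the axiom for a generalized confluence (Geach) condition; its first-order frame correspondent is ∀x ∀y ∀z ((xR²y ∧ xR²z) → ∃w (y = w ∧ zR²w)).
(a): fails — vR²u, vR²u but no t with u=t and uR²t.
(b): fails — w1R²w0, w1R²w0 but no w with w0=w and w0R²w.
(c): satisfies the condition.
(d): fails — uR²v, uR²x but no t with v=t and xR²t.
Valid on: (c).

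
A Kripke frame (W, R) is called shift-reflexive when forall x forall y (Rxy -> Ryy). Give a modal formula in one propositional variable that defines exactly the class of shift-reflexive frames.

A defining formula is □(□ψ → ψ) (the T□ axiom).
Suppose □(□ψ→ψ) is valid. Take Rxy and set V(ψ)={w : Ryw}. Then at y, □ψ holds; since □(□ψ→ψ) at x, □ψ→ψ at y, so ψ at y, i.e. Ryy.

□(□ψ → ψ)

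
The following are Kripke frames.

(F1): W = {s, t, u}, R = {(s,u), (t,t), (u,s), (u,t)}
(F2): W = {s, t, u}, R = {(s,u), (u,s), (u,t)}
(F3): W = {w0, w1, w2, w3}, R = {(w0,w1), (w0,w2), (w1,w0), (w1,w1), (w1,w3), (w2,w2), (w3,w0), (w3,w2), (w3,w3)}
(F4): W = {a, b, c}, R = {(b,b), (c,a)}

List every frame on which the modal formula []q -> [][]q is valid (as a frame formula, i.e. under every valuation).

(F4)

This is the axiom for transitivity; its first-order frame correspondent is forall x forall y forall z (Rxy & Ryz -> Rxz).
(F1): fails — Rsu and Rus but not Rss.
(F2): fails — Rsu and Rus but not Rss.
(F3): fails — Rw1w0 and Rw0w2 but not Rw1w2.
(F4): holds.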